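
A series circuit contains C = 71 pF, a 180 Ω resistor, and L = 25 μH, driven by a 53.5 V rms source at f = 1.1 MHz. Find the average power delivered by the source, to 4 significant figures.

146.7 mW

ω = 2πf = 6.912e+06 rad/s
X_L = ωL = 172.8 Ω
X_C = 1/(ωC) = 2038 Ω
Net reactance X = X_L − X_C = -1865 Ω
Z = 180.0 − j1865 Ω
|Z| = √(180.0² + 1865²) = 1874 Ω
∠Z = arctan(-1865/180.0) = -84.49°
I = V/|Z| = 28.55 mA
P = VI cos φ = 53.5 × 0.02855 × cos(-84.49°) = 146.7 mW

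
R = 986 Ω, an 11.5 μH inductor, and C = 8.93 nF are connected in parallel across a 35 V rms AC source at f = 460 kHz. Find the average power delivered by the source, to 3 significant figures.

ω = 2πf = 2.89e+06 rad/s
X_L = ωL = 33.2 Ω
X_C = 1/(ωC) = 38.7 Ω
Parallel: admittances add. Y = 1/R + 1/(jωL) + jωC
Y = (0.00101 − j0.00428) S
|Y| = 0.00439 S → |Z| = 1/|Y| = 228 Ω, ∠Z = −∠Y = 76.7°
I = V/|Z| = 154 mA
P = VI cos φ = 35 × 0.154 × cos(76.7°) = 1.24 W

1.24 W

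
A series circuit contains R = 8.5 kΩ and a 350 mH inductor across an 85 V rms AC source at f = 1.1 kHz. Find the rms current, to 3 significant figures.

9.62 mA

ω = 2πf = 6912 rad/s
X_L = ωL = 2420 Ω
Z = 8500 + j2420 Ω
|Z| = √(8500² + 2420²) = 8840 Ω
I = V/|Z| = 85/8840 = 9.62 mA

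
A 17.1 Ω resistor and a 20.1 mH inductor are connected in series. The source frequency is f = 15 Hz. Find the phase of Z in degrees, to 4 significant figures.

6.322°

ω = 2πf = 94.25 rad/s
X_L = ωL = 1.894 Ω
Z = 17.10 + j1.894 Ω
|Z| = √(17.10² + 1.894²) = 17.20 Ω
∠Z = arctan(1.894/17.10) = 6.322°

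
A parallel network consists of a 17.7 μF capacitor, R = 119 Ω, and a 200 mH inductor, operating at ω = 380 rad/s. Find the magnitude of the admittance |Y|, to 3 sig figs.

10.6 mS

X_L = ωL = 76.0 Ω
X_C = 1/(ωC) = 149 Ω
Parallel: admittances add. Y = 1/R + 1/(jωL) + jωC
Y = (0.00840 − j0.00643) S
|Y| = 0.0106 S → |Z| = 1/|Y| = 94.5 Ω, ∠Z = −∠Y = 37.4°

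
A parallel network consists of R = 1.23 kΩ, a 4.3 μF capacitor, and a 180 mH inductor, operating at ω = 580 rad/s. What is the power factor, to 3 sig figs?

X_L = ωL = 104 Ω
X_C = 1/(ωC) = 401 Ω
Parallel: admittances add. Y = 1/R + 1/(jωL) + jωC
Y = (0.000813 − j0.00708) S
|Y| = 0.00713 S → |Z| = 1/|Y| = 140 Ω, ∠Z = −∠Y = 83.5°
cos φ = cos(83.5°) = 0.114

0.114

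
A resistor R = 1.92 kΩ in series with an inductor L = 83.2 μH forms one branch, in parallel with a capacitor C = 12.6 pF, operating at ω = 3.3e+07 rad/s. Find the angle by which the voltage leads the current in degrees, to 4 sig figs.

-45.02°

X_L = ωL = 2746 Ω
X_C = 1/(ωC) = 2405 Ω
Branch 1 (R+jX_L): Z₁ = 1920 + j2746 Ω, |Z₁| = 3350 Ω
Branch 2 (−jX_C): Z₂ = −j2405 Ω
Parallel: Z = Z₁Z₂/(Z₁+Z₂), |Z| = 4132 Ω, ∠Z = -45.02°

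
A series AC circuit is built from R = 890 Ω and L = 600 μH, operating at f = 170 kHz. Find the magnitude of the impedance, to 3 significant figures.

ω = 2πf = 1.068e+06 rad/s
X_L = ωL = 641 Ω
Z = 890 + j641 Ω
|Z| = √(890² + 641²) = 1100 Ω

1100 Ω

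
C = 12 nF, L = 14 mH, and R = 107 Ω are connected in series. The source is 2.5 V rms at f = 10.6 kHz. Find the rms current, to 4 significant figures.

7.434 mA

ω = 2πf = 66600 rad/s
X_L = ωL = 932.4 Ω
X_C = 1/(ωC) = 1251 Ω
Net reactance X = X_L − X_C = -318.8 Ω
Z = 107.0 − j318.8 Ω
|Z| = √(107.0² + 318.8²) = 336.3 Ω
I = V/|Z| = 2.5/336.3 = 7.434 mA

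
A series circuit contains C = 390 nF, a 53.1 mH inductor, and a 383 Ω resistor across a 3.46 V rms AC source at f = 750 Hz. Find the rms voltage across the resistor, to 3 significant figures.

ω = 2πf = 4712 rad/s
X_L = ωL = 250 Ω
X_C = 1/(ωC) = 544 Ω
Net reactance X = X_L − X_C = -294 Ω
Z = 383 − j294 Ω
|Z| = √(383² + 294²) = 483 Ω
I = V/|Z| = 7.17 mA
V_R = I·|Z_R| = 0.00717 × 383 = 2.74 V

2.74 V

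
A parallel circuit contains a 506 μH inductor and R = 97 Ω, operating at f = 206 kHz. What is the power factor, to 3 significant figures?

0.989

ω = 2πf = 1.294e+06 rad/s
X_L = ωL = 655 Ω
Parallel: admittances add. Y = 1/R + 1/(jωL)
Y = (0.0103 − j0.00153) S
|Y| = 0.0104 S → |Z| = 1/|Y| = 96.0 Ω, ∠Z = −∠Y = 8.42°
cos φ = cos(8.42°) = 0.989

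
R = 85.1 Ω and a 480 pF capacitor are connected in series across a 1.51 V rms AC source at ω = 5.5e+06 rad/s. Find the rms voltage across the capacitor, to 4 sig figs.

X_C = 1/(ωC) = 378.8 Ω
Z = 85.10 − j378.8 Ω
|Z| = √(85.10² + 378.8²) = 388.2 Ω
I = V/|Z| = 3.889 mA
V_C = I·|Z_C| = 0.003889 × 378.8 = 1.473 V

1.473 V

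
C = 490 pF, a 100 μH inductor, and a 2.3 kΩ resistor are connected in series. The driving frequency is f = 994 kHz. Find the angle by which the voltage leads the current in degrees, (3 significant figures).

ω = 2πf = 6.245e+06 rad/s
X_L = ωL = 625 Ω
X_C = 1/(ωC) = 327 Ω
Net reactance X = X_L − X_C = 298 Ω
Z = 2300 + j298 Ω
|Z| = √(2300² + 298²) = 2320 Ω
∠Z = arctan(298/2300) = 7.38°

7.38°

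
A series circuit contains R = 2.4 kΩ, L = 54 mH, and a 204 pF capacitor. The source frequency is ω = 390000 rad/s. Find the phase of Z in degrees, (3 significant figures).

X_L = ωL = 21100 Ω
X_C = 1/(ωC) = 12600 Ω
Net reactance X = X_L − X_C = 8490 Ω
Z = 2400 + j8490 Ω
|Z| = √(2400² + 8490²) = 8820 Ω
∠Z = arctan(8490/2400) = 74.2°

74.2°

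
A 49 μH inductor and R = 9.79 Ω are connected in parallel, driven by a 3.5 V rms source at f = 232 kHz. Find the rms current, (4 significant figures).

ω = 2πf = 1.458e+06 rad/s
X_L = ωL = 71.43 Ω
Parallel: admittances add. Y = 1/R + 1/(jωL)
Y = (0.1021 − j0.01400) S
|Y| = 0.1031 S → |Z| = 1/|Y| = 9.699 Ω, ∠Z = −∠Y = 7.804°
I = V/|Z| = 3.5/9.699 = 360.9 mA

360.9 mA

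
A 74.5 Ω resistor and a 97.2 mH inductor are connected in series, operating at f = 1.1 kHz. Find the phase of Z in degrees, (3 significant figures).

83.7°

ω = 2πf = 6912 rad/s
X_L = ωL = 672 Ω
Z = 74.5 + j672 Ω
|Z| = √(74.5² + 672²) = 676 Ω
∠Z = arctan(672/74.5) = 83.7°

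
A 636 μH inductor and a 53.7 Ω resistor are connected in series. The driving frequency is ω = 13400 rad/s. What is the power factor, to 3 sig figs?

0.988

X_L = ωL = 8.52 Ω
Z = 53.7 + j8.52 Ω
|Z| = √(53.7² + 8.52²) = 54.4 Ω
∠Z = arctan(8.52/53.7) = 9.02°
cos φ = cos(9.02°) = 0.988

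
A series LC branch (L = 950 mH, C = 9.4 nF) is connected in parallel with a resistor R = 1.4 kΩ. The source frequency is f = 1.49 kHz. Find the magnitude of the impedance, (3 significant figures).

ω = 2πf = 9362 rad/s
X_L = ωL = 8890 Ω
X_C = 1/(ωC) = 11400 Ω
Branch 1: Z₁ = R = 1400 Ω
Branch 2 (series LC): Z₂ = j(X_L − X_C) = −j2470 Ω
Parallel: Z = Z₁Z₂/(Z₁+Z₂), |Z| = 1220 Ω, ∠Z = -29.5°

1220 Ω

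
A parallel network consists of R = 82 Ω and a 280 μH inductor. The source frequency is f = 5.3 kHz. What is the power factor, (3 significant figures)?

0.113

ω = 2πf = 33300 rad/s
X_L = ωL = 9.32 Ω
Parallel: admittances add. Y = 1/R + 1/(jωL)
Y = (0.0122 − j0.107) S
|Y| = 0.108 S → |Z| = 1/|Y| = 9.26 Ω, ∠Z = −∠Y = 83.5°
cos φ = cos(83.5°) = 0.113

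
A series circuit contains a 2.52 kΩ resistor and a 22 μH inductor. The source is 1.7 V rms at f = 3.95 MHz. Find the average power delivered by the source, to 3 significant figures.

ω = 2πf = 2.482e+07 rad/s
X_L = ωL = 546 Ω
Z = 2520 + j546 Ω
|Z| = √(2520² + 546²) = 2580 Ω
∠Z = arctan(546/2520) = 12.2°
I = V/|Z| = 659 μA
P = VI cos φ = 1.7 × 0.000659 × cos(12.2°) = 1.10 mW

1.10 mW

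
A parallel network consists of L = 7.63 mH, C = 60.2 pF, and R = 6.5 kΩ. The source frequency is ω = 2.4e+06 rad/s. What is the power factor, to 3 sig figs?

0.863

X_L = ωL = 18300 Ω
X_C = 1/(ωC) = 6920 Ω
Parallel: admittances add. Y = 1/R + 1/(jωL) + jωC
Y = (0.000154 + j8.99e-05) S
|Y| = 0.000178 S → |Z| = 1/|Y| = 5610 Ω, ∠Z = −∠Y = -30.3°
cos φ = cos(-30.3°) = 0.863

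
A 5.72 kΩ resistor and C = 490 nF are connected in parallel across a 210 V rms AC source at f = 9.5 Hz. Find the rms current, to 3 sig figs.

ω = 2πf = 59.69 rad/s
X_C = 1/(ωC) = 34200 Ω
Parallel: admittances add. Y = 1/R + jωC
Y = (0.000175 + j2.92e-05) S
|Y| = 0.000177 S → |Z| = 1/|Y| = 5640 Ω, ∠Z = −∠Y = -9.50°
I = V/|Z| = 210/5640 = 37.2 mA

37.2 mA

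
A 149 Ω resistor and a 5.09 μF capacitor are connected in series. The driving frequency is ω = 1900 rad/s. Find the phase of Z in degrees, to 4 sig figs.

X_C = 1/(ωC) = 103.4 Ω
Z = 149.0 − j103.4 Ω
|Z| = √(149.0² + 103.4²) = 181.4 Ω
∠Z = arctan(-103.4/149.0) = -34.76°

-34.76°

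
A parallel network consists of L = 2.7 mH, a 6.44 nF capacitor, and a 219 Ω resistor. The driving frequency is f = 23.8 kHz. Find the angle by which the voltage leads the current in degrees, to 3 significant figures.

ω = 2πf = 149500 rad/s
X_L = ωL = 404 Ω
X_C = 1/(ωC) = 1040 Ω
Parallel: admittances add. Y = 1/R + 1/(jωL) + jωC
Y = (0.00457 − j0.00151) S
|Y| = 0.00481 S → |Z| = 1/|Y| = 208 Ω, ∠Z = −∠Y = 18.3°

18.3°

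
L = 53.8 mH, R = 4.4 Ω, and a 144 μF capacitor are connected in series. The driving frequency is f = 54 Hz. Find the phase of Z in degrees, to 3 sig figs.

ω = 2πf = 339.3 rad/s
X_L = ωL = 18.3 Ω
X_C = 1/(ωC) = 20.5 Ω
Net reactance X = X_L − X_C = -2.21 Ω
Z = 4.40 − j2.21 Ω
|Z| = √(4.40² + 2.21²) = 4.93 Ω
∠Z = arctan(-2.21/4.40) = -26.7°

-26.7°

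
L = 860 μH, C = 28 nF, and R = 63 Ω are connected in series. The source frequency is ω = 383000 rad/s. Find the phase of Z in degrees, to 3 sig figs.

X_L = ωL = 329 Ω
X_C = 1/(ωC) = 93.2 Ω
Net reactance X = X_L − X_C = 236 Ω
Z = 63.0 + j236 Ω
|Z| = √(63.0² + 236²) = 244 Ω
∠Z = arctan(236/63.0) = 75.1°

75.1°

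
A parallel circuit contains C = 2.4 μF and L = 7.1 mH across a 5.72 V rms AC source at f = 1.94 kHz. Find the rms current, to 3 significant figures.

ω = 2πf = 12190 rad/s
X_L = ωL = 86.5 Ω
X_C = 1/(ωC) = 34.2 Ω
Parallel: admittances add. Y = 1/(jωL) + jωC
Y = (0 + j0.0177) S
|Y| = 0.0177 S → |Z| = 1/|Y| = 56.5 Ω, ∠Z = −∠Y = -90.0°
I = V/|Z| = 5.72/56.5 = 101 mA

101 mA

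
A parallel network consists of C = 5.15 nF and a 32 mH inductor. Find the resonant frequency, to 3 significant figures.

12.4 kHz

ω₀ = 1/√(LC) = 1/√(0.032 × 5.15e-09) = 77900 rad/s
f₀ = ω₀/(2π) = 12.4 kHz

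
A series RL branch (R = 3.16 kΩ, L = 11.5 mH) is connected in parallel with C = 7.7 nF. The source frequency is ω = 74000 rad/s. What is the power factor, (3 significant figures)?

0.516

X_L = ωL = 851 Ω
X_C = 1/(ωC) = 1760 Ω
Branch 1 (R+jX_L): Z₁ = 3160 + j851 Ω, |Z₁| = 3270 Ω
Branch 2 (−jX_C): Z₂ = −j1760 Ω
Parallel: Z = Z₁Z₂/(Z₁+Z₂), |Z| = 1750 Ω, ∠Z = -59.0°
cos φ = cos(-59.0°) = 0.516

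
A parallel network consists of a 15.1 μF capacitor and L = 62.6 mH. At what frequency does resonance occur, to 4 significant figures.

ω₀ = 1/√(LC) = 1/√(0.0626 × 1.51e-05) = 1029 rad/s
f₀ = ω₀/(2π) = 163.7 Hz

163.7 Hz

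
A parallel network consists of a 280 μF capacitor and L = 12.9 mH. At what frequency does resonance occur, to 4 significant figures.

83.74 Hz

ω₀ = 1/√(LC) = 1/√(0.0129 × 0.00028) = 526.2 rad/s
f₀ = ω₀/(2π) = 83.74 Hz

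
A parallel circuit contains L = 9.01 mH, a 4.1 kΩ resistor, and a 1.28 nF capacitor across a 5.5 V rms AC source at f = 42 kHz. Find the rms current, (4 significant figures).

ω = 2πf = 263900 rad/s
X_L = ωL = 2378 Ω
X_C = 1/(ωC) = 2960 Ω
Parallel: admittances add. Y = 1/R + 1/(jωL) + jωC
Y = (0.0002439 − j8.279e-05) S
|Y| = 0.0002576 S → |Z| = 1/|Y| = 3882 Ω, ∠Z = −∠Y = 18.75°
I = V/|Z| = 5.5/3882 = 1.417 mA

1.417 mA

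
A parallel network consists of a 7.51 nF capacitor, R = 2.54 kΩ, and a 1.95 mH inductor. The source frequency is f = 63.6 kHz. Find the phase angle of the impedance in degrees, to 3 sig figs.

-77.1°

ω = 2πf = 399600 rad/s
X_L = ωL = 779 Ω
X_C = 1/(ωC) = 333 Ω
Parallel: admittances add. Y = 1/R + 1/(jωL) + jωC
Y = (0.000394 + j0.00172) S
|Y| = 0.00176 S → |Z| = 1/|Y| = 567 Ω, ∠Z = −∠Y = -77.1°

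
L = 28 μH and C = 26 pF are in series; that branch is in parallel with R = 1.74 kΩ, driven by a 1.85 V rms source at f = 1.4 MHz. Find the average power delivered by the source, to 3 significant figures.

ω = 2πf = 8.796e+06 rad/s
X_L = ωL = 246 Ω
X_C = 1/(ωC) = 4370 Ω
Branch 1: Z₁ = R = 1740 Ω
Branch 2 (series LC): Z₂ = j(X_L − X_C) = −j4130 Ω
Parallel: Z = Z₁Z₂/(Z₁+Z₂), |Z| = 1600 Ω, ∠Z = -22.9°
I = V/|Z| = 1.15 mA
P = VI cos φ = 1.85 × 0.00115 × cos(-22.9°) = 1.97 mW

1.97 mW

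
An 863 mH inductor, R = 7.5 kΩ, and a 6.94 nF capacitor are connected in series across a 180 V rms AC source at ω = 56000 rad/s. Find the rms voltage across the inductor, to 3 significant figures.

X_L = ωL = 48300 Ω
X_C = 1/(ωC) = 2570 Ω
Net reactance X = X_L − X_C = 45800 Ω
Z = 7500 + j45800 Ω
|Z| = √(7500² + 45800²) = 46400 Ω
I = V/|Z| = 3.88 mA
V_L = I·|Z_L| = 0.00388 × 48300 = 188 V

188 V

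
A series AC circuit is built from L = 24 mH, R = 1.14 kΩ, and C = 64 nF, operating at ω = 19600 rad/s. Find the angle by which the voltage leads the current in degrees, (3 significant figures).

X_L = ωL = 470 Ω
X_C = 1/(ωC) = 797 Ω
Net reactance X = X_L − X_C = -327 Ω
Z = 1140 − j327 Ω
|Z| = √(1140² + 327²) = 1190 Ω
∠Z = arctan(-327/1140) = -16.0°

-16.0°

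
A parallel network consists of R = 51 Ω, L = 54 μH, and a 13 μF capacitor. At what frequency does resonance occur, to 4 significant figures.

6.007 kHz

ω₀ = 1/√(LC) = 1/√(5.4e-05 × 1.3e-05) = 37740 rad/s
f₀ = ω₀/(2π) = 6.007 kHz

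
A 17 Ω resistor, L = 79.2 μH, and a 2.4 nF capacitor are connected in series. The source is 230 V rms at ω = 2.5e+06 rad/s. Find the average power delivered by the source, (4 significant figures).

707.7 W

X_L = ωL = 198.0 Ω
X_C = 1/(ωC) = 166.7 Ω
Net reactance X = X_L − X_C = 31.33 Ω
Z = 17.00 + j31.33 Ω
|Z| = √(17.00² + 31.33²) = 35.65 Ω
∠Z = arctan(31.33/17.00) = 61.52°
I = V/|Z| = 6.452 A
P = VI cos φ = 230 × 6.452 × cos(61.52°) = 707.7 W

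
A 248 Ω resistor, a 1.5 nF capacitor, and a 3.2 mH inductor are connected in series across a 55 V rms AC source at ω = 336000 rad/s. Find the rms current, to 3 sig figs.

58.4 mA

X_L = ωL = 1080 Ω
X_C = 1/(ωC) = 1980 Ω
Net reactance X = X_L − X_C = -909 Ω
Z = 248 − j909 Ω
|Z| = √(248² + 909²) = 942 Ω
I = V/|Z| = 55/942 = 58.4 mA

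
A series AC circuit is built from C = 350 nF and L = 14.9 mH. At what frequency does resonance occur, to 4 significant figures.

ω₀ = 1/√(LC) = 1/√(0.0149 × 3.5e-07) = 13850 rad/s
f₀ = ω₀/(2π) = 2.204 kHz

2.204 kHz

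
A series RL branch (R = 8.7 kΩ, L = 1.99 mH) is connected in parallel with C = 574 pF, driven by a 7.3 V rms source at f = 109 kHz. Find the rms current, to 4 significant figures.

ω = 2πf = 684900 rad/s
X_L = ωL = 1363 Ω
X_C = 1/(ωC) = 2544 Ω
Branch 1 (R+jX_L): Z₁ = 8700 + j1363 Ω, |Z₁| = 8806 Ω
Branch 2 (−jX_C): Z₂ = −j2544 Ω
Parallel: Z = Z₁Z₂/(Z₁+Z₂), |Z| = 2551 Ω, ∠Z = -73.37°
I = V/|Z| = 7.3/2551 = 2.861 mA

2.861 mA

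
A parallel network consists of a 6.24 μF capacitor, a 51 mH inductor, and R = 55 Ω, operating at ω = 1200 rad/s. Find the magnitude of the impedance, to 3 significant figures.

X_L = ωL = 61.2 Ω
X_C = 1/(ωC) = 134 Ω
Parallel: admittances add. Y = 1/R + 1/(jωL) + jωC
Y = (0.0182 − j0.00885) S
|Y| = 0.0202 S → |Z| = 1/|Y| = 49.5 Ω, ∠Z = −∠Y = 26.0°

49.5 Ω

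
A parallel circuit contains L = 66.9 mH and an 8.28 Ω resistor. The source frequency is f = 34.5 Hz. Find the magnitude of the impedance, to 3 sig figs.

ω = 2πf = 216.8 rad/s
X_L = ωL = 14.5 Ω
Parallel: admittances add. Y = 1/R + 1/(jωL)
Y = (0.121 − j0.0690) S
|Y| = 0.139 S → |Z| = 1/|Y| = 7.19 Ω, ∠Z = −∠Y = 29.7°

7.19 Ω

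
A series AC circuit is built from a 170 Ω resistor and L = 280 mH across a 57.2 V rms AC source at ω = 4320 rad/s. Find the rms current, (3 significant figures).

X_L = ωL = 1210 Ω
Z = 170 + j1210 Ω
|Z| = √(170² + 1210²) = 1220 Ω
I = V/|Z| = 57.2/1220 = 46.8 mA

46.8 mA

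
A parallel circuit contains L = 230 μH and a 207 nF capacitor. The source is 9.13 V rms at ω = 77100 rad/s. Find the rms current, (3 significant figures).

X_L = ωL = 17.7 Ω
X_C = 1/(ωC) = 62.7 Ω
Parallel: admittances add. Y = 1/(jωL) + jωC
Y = (0 − j0.0404) S
|Y| = 0.0404 S → |Z| = 1/|Y| = 24.7 Ω, ∠Z = −∠Y = 90.0°
I = V/|Z| = 9.13/24.7 = 369 mA

369 mA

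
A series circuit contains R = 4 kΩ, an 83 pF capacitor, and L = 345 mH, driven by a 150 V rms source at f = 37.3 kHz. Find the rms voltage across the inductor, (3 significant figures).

ω = 2πf = 234400 rad/s
X_L = ωL = 80900 Ω
X_C = 1/(ωC) = 51400 Ω
Net reactance X = X_L − X_C = 29400 Ω
Z = 4000 + j29400 Ω
|Z| = √(4000² + 29400²) = 29700 Ω
I = V/|Z| = 5.05 mA
V_L = I·|Z_L| = 0.00505 × 80900 = 408 V

408 V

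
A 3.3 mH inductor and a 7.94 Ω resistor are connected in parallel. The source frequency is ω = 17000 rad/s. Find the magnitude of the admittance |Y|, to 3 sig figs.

127 mS

X_L = ωL = 56.1 Ω
Parallel: admittances add. Y = 1/R + 1/(jωL)
Y = (0.126 − j0.0178) S
|Y| = 0.127 S → |Z| = 1/|Y| = 7.86 Ω, ∠Z = −∠Y = 8.06°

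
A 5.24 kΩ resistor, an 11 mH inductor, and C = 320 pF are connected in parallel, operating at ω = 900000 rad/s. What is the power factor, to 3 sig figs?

0.714

X_L = ωL = 9900 Ω
X_C = 1/(ωC) = 3470 Ω
Parallel: admittances add. Y = 1/R + 1/(jωL) + jωC
Y = (0.000191 + j0.000187) S
|Y| = 0.000267 S → |Z| = 1/|Y| = 3740 Ω, ∠Z = −∠Y = -44.4°
cos φ = cos(-44.4°) = 0.714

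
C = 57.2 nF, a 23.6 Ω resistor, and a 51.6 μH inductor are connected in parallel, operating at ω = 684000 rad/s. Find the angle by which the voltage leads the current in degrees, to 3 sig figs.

-14.3°

X_L = ωL = 35.3 Ω
X_C = 1/(ωC) = 25.6 Ω
Parallel: admittances add. Y = 1/R + 1/(jωL) + jωC
Y = (0.0424 + j0.0108) S
|Y| = 0.0437 S → |Z| = 1/|Y| = 22.9 Ω, ∠Z = −∠Y = -14.3°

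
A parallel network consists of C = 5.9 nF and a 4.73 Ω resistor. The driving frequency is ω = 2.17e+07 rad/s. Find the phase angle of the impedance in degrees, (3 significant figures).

X_C = 1/(ωC) = 7.81 Ω
Parallel: admittances add. Y = 1/R + jωC
Y = (0.211 + j0.128) S
|Y| = 0.247 S → |Z| = 1/|Y| = 4.05 Ω, ∠Z = −∠Y = -31.2°

-31.2°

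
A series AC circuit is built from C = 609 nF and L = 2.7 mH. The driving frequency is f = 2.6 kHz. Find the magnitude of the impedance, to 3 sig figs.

ω = 2πf = 16340 rad/s
X_L = ωL = 44.1 Ω
X_C = 1/(ωC) = 101 Ω
Net reactance X = X_L − X_C = -56.4 Ω
Z = − j56.4 Ω
|Z| = √(0² + 56.4²) = 56.4 Ω

56.4 Ω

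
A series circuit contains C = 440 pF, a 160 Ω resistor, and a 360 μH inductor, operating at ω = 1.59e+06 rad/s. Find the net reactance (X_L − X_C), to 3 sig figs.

-857 Ω

X_L = ωL = 572 Ω
X_C = 1/(ωC) = 1430 Ω
X = 572 − 1430 = -857 Ω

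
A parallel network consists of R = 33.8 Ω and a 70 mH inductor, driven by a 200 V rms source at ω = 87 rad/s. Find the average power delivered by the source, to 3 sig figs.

1.18 kW

X_L = ωL = 6.09 Ω
Parallel: admittances add. Y = 1/R + 1/(jωL)
Y = (0.0296 − j0.164) S
|Y| = 0.167 S → |Z| = 1/|Y| = 5.99 Ω, ∠Z = −∠Y = 79.8°
I = V/|Z| = 33.4 A
P = VI cos φ = 200 × 33.4 × cos(79.8°) = 1.18 kW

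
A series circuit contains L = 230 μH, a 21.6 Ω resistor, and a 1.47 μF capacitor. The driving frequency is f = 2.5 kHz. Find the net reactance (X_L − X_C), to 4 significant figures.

ω = 2πf = 15710 rad/s
X_L = ωL = 3.613 Ω
X_C = 1/(ωC) = 43.31 Ω
X = 3.613 − 43.31 = -39.69 Ω

-39.69 Ω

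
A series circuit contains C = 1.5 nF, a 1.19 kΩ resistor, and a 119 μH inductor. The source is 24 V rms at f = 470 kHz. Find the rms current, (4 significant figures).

20.06 mA

ω = 2πf = 2.953e+06 rad/s
X_L = ωL = 351.4 Ω
X_C = 1/(ωC) = 225.8 Ω
Net reactance X = X_L − X_C = 125.7 Ω
Z = 1190 + j125.7 Ω
|Z| = √(1190² + 125.7²) = 1197 Ω
I = V/|Z| = 24/1197 = 20.06 mA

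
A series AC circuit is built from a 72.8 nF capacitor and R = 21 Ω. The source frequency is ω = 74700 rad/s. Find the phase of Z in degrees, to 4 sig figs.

X_C = 1/(ωC) = 183.9 Ω
Z = 21.00 − j183.9 Ω
|Z| = √(21.00² + 183.9²) = 185.1 Ω
∠Z = arctan(-183.9/21.00) = -83.48°

-83.48°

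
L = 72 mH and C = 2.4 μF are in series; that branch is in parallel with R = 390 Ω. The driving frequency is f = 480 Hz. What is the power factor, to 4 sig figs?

ω = 2πf = 3016 rad/s
X_L = ωL = 217.1 Ω
X_C = 1/(ωC) = 138.2 Ω
Branch 1: Z₁ = R = 390.0 Ω
Branch 2 (series LC): Z₂ = j(X_L − X_C) = j78.99 Ω
Parallel: Z = Z₁Z₂/(Z₁+Z₂), |Z| = 77.42 Ω, ∠Z = 78.55°
cos φ = cos(78.55°) = 0.1985

0.1985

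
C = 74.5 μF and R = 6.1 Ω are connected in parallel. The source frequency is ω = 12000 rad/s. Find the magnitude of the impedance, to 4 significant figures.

1.100 Ω

X_C = 1/(ωC) = 1.119 Ω
Parallel: admittances add. Y = 1/R + jωC
Y = (0.1639 + j0.8940) S
|Y| = 0.9089 S → |Z| = 1/|Y| = 1.100 Ω, ∠Z = −∠Y = -79.61°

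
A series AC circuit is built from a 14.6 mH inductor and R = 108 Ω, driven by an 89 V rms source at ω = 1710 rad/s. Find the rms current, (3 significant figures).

X_L = ωL = 25.0 Ω
Z = 108 + j25.0 Ω
|Z| = √(108² + 25.0²) = 111 Ω
I = V/|Z| = 89/111 = 803 mA

803 mA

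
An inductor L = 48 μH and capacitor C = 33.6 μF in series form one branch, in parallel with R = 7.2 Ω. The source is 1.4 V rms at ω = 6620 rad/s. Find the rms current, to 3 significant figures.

387 mA

X_L = ωL = 0.318 Ω
X_C = 1/(ωC) = 4.50 Ω
Branch 1: Z₁ = R = 7.20 Ω
Branch 2 (series LC): Z₂ = j(X_L − X_C) = −j4.18 Ω
Parallel: Z = Z₁Z₂/(Z₁+Z₂), |Z| = 3.61 Ω, ∠Z = -59.9°
I = V/|Z| = 1.4/3.61 = 387 mA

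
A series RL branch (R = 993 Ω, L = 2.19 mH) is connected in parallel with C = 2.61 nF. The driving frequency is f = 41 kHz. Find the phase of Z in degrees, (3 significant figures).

ω = 2πf = 257600 rad/s
X_L = ωL = 564 Ω
X_C = 1/(ωC) = 1490 Ω
Branch 1 (R+jX_L): Z₁ = 993 + j564 Ω, |Z₁| = 1140 Ω
Branch 2 (−jX_C): Z₂ = −j1490 Ω
Parallel: Z = Z₁Z₂/(Z₁+Z₂), |Z| = 1250 Ω, ∠Z = -17.5°

-17.5°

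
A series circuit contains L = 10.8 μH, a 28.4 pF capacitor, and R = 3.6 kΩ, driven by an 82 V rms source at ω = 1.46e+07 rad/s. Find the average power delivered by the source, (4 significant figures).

1.342 W

X_L = ωL = 157.7 Ω
X_C = 1/(ωC) = 2412 Ω
Net reactance X = X_L − X_C = -2254 Ω
Z = 3600 − j2254 Ω
|Z| = √(3600² + 2254²) = 4247 Ω
∠Z = arctan(-2254/3600) = -32.05°
I = V/|Z| = 19.31 mA
P = VI cos φ = 82 × 0.01931 × cos(-32.05°) = 1.342 W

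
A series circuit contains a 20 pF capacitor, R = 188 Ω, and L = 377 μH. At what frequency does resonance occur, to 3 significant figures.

ω₀ = 1/√(LC) = 1/√(0.000377 × 2e-11) = 1.152e+07 rad/s
f₀ = ω₀/(2π) = 1.83 MHz

1.83 MHz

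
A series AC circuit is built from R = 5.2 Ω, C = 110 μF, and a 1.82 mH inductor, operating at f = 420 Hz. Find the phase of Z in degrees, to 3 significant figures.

ω = 2πf = 2639 rad/s
X_L = ωL = 4.80 Ω
X_C = 1/(ωC) = 3.44 Ω
Net reactance X = X_L − X_C = 1.36 Ω
Z = 5.20 + j1.36 Ω
|Z| = √(5.20² + 1.36²) = 5.37 Ω
∠Z = arctan(1.36/5.20) = 14.6°

14.6°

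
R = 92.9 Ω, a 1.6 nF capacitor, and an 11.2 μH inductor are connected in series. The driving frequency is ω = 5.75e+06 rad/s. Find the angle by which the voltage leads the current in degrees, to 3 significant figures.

-25.5°

X_L = ωL = 64.4 Ω
X_C = 1/(ωC) = 109 Ω
Net reactance X = X_L − X_C = -44.3 Ω
Z = 92.9 − j44.3 Ω
|Z| = √(92.9² + 44.3²) = 103 Ω
∠Z = arctan(-44.3/92.9) = -25.5°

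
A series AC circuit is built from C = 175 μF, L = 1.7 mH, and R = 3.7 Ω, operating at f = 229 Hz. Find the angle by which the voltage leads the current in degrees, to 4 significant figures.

ω = 2πf = 1439 rad/s
X_L = ωL = 2.446 Ω
X_C = 1/(ωC) = 3.971 Ω
Net reactance X = X_L − X_C = -1.525 Ω
Z = 3.700 − j1.525 Ω
|Z| = √(3.700² + 1.525²) = 4.002 Ω
∠Z = arctan(-1.525/3.700) = -22.40°

-22.40°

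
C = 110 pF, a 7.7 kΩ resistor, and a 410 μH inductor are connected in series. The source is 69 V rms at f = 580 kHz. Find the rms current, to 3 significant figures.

ω = 2πf = 3.644e+06 rad/s
X_L = ωL = 1490 Ω
X_C = 1/(ωC) = 2490 Ω
Net reactance X = X_L − X_C = -1000 Ω
Z = 7700 − j1000 Ω
|Z| = √(7700² + 1000²) = 7760 Ω
I = V/|Z| = 69/7760 = 8.89 mA

8.89 mA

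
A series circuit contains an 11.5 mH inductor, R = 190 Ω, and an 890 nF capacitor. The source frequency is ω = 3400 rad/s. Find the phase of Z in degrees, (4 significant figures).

X_L = ωL = 39.10 Ω
X_C = 1/(ωC) = 330.5 Ω
Net reactance X = X_L − X_C = -291.4 Ω
Z = 190.0 − j291.4 Ω
|Z| = √(190.0² + 291.4²) = 347.8 Ω
∠Z = arctan(-291.4/190.0) = -56.89°

-56.89°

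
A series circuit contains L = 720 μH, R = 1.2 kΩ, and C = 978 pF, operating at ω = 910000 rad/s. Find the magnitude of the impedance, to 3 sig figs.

X_L = ωL = 655 Ω
X_C = 1/(ωC) = 1120 Ω
Net reactance X = X_L − X_C = -468 Ω
Z = 1200 − j468 Ω
|Z| = √(1200² + 468²) = 1290 Ω

1290 Ω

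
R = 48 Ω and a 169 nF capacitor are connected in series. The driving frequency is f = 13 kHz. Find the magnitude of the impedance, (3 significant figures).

86.9 Ω

ω = 2πf = 81680 rad/s
X_C = 1/(ωC) = 72.4 Ω
Z = 48.0 − j72.4 Ω
|Z| = √(48.0² + 72.4²) = 86.9 Ω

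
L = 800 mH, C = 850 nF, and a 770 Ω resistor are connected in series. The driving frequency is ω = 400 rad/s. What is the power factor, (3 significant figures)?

X_L = ωL = 320 Ω
X_C = 1/(ωC) = 2940 Ω
Net reactance X = X_L − X_C = -2620 Ω
Z = 770 − j2620 Ω
|Z| = √(770² + 2620²) = 2730 Ω
∠Z = arctan(-2620/770) = -73.6°
cos φ = cos(-73.6°) = 0.282

0.282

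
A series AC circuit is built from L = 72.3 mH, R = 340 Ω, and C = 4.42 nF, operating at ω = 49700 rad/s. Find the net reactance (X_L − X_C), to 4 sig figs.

X_L = ωL = 3593 Ω
X_C = 1/(ωC) = 4552 Ω
X = 3593 − 4552 = -958.9 Ω

-958.9 Ω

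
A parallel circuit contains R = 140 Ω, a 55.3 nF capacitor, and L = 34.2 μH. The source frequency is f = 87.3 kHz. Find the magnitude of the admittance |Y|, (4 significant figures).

ω = 2πf = 548500 rad/s
X_L = ωL = 18.76 Ω
X_C = 1/(ωC) = 32.97 Ω
Parallel: admittances add. Y = 1/R + 1/(jωL) + jωC
Y = (0.007143 − j0.02297) S
|Y| = 0.02406 S → |Z| = 1/|Y| = 41.57 Ω, ∠Z = −∠Y = 72.73°

24.06 mS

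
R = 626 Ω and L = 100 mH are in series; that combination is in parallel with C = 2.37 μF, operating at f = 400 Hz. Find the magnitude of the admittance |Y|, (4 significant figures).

5.576 mS

ω = 2πf = 2513 rad/s
X_L = ωL = 251.3 Ω
X_C = 1/(ωC) = 167.9 Ω
Branch 1 (R+jX_L): Z₁ = 626.0 + j251.3 Ω, |Z₁| = 674.6 Ω
Branch 2 (−jX_C): Z₂ = −j167.9 Ω
Parallel: Z = Z₁Z₂/(Z₁+Z₂), |Z| = 179.3 Ω, ∠Z = -75.72°
|Y| = 1/|Z| = 5.576 mS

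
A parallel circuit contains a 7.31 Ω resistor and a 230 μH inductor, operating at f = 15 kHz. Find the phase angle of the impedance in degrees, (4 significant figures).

ω = 2πf = 94250 rad/s
X_L = ωL = 21.68 Ω
Parallel: admittances add. Y = 1/R + 1/(jωL)
Y = (0.1368 − j0.04613) S
|Y| = 0.1444 S → |Z| = 1/|Y| = 6.927 Ω, ∠Z = −∠Y = 18.64°

18.64°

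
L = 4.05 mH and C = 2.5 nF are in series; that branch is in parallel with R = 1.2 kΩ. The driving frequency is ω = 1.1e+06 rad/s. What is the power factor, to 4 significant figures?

0.9596

X_L = ωL = 4455 Ω
X_C = 1/(ωC) = 363.6 Ω
Branch 1: Z₁ = R = 1200 Ω
Branch 2 (series LC): Z₂ = j(X_L − X_C) = j4091 Ω
Parallel: Z = Z₁Z₂/(Z₁+Z₂), |Z| = 1151 Ω, ∠Z = 16.35°
cos φ = cos(16.35°) = 0.9596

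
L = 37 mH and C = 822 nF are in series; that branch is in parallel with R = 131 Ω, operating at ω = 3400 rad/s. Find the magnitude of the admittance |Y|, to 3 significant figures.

X_L = ωL = 126 Ω
X_C = 1/(ωC) = 358 Ω
Branch 1: Z₁ = R = 131 Ω
Branch 2 (series LC): Z₂ = j(X_L − X_C) = −j232 Ω
Parallel: Z = Z₁Z₂/(Z₁+Z₂), |Z| = 114 Ω, ∠Z = -29.5°
|Y| = 1/|Z| = 8.77 mS

8.77 mS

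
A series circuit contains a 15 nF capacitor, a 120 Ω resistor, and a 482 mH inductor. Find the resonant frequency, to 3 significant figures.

ω₀ = 1/√(LC) = 1/√(0.482 × 1.5e-08) = 11760 rad/s
f₀ = ω₀/(2π) = 1.87 kHz

1.87 kHz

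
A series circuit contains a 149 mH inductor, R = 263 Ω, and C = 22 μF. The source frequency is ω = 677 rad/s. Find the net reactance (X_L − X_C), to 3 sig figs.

X_L = ωL = 101 Ω
X_C = 1/(ωC) = 67.1 Ω
X = 101 − 67.1 = 33.7 Ω

33.7 Ω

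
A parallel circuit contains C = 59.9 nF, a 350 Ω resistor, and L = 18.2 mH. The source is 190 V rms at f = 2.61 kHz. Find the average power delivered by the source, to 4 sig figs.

103.1 W

ω = 2πf = 16400 rad/s
X_L = ωL = 298.5 Ω
X_C = 1/(ωC) = 1018 Ω
Parallel: admittances add. Y = 1/R + 1/(jωL) + jωC
Y = (0.002857 − j0.002368) S
|Y| = 0.003711 S → |Z| = 1/|Y| = 269.5 Ω, ∠Z = −∠Y = 39.65°
I = V/|Z| = 705.1 mA
P = VI cos φ = 190 × 0.7051 × cos(39.65°) = 103.1 W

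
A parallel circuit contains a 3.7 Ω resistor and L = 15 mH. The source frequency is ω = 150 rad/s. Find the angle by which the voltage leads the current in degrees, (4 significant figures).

58.70°

X_L = ωL = 2.250 Ω
Parallel: admittances add. Y = 1/R + 1/(jωL)
Y = (0.2703 − j0.4444) S
|Y| = 0.5202 S → |Z| = 1/|Y| = 1.922 Ω, ∠Z = −∠Y = 58.70°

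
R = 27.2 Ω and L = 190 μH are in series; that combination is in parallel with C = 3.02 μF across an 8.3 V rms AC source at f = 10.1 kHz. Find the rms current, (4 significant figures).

ω = 2πf = 63460 rad/s
X_L = ωL = 12.06 Ω
X_C = 1/(ωC) = 5.218 Ω
Branch 1 (R+jX_L): Z₁ = 27.20 + j12.06 Ω, |Z₁| = 29.75 Ω
Branch 2 (−jX_C): Z₂ = −j5.218 Ω
Parallel: Z = Z₁Z₂/(Z₁+Z₂), |Z| = 5.535 Ω, ∠Z = -80.21°
I = V/|Z| = 8.3/5.535 = 1.499 A

1.499 A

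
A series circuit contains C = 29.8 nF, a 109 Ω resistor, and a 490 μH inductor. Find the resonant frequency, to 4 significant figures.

ω₀ = 1/√(LC) = 1/√(0.00049 × 2.98e-08) = 261700 rad/s
f₀ = ω₀/(2π) = 41.65 kHz

41.65 kHz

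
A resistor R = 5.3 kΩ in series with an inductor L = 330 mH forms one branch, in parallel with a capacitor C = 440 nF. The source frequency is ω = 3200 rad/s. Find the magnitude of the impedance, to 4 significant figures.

X_L = ωL = 1056 Ω
X_C = 1/(ωC) = 710.2 Ω
Branch 1 (R+jX_L): Z₁ = 5300 + j1056 Ω, |Z₁| = 5404 Ω
Branch 2 (−jX_C): Z₂ = −j710.2 Ω
Parallel: Z = Z₁Z₂/(Z₁+Z₂), |Z| = 722.7 Ω, ∠Z = -82.46°

722.7 Ω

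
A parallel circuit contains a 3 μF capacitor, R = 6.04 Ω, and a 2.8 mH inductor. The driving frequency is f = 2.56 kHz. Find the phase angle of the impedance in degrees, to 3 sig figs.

-8.94°

ω = 2πf = 16080 rad/s
X_L = ωL = 45.0 Ω
X_C = 1/(ωC) = 20.7 Ω
Parallel: admittances add. Y = 1/R + 1/(jωL) + jωC
Y = (0.166 + j0.0261) S
|Y| = 0.168 S → |Z| = 1/|Y| = 5.97 Ω, ∠Z = −∠Y = -8.94°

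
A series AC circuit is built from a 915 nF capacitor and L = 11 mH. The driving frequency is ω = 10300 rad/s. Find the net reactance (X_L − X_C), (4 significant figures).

7.194 Ω

X_L = ωL = 113.3 Ω
X_C = 1/(ωC) = 106.1 Ω
X = 113.3 − 106.1 = 7.194 Ω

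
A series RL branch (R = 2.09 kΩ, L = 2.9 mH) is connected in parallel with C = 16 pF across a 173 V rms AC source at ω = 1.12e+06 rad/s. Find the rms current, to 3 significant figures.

42.2 mA

X_L = ωL = 3250 Ω
X_C = 1/(ωC) = 55800 Ω
Branch 1 (R+jX_L): Z₁ = 2090 + j3250 Ω, |Z₁| = 3860 Ω
Branch 2 (−jX_C): Z₂ = −j55800 Ω
Parallel: Z = Z₁Z₂/(Z₁+Z₂), |Z| = 4100 Ω, ∠Z = 55.0°
I = V/|Z| = 173/4100 = 42.2 mA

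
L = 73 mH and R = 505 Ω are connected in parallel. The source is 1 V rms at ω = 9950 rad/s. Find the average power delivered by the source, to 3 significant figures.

X_L = ωL = 726 Ω
Parallel: admittances add. Y = 1/R + 1/(jωL)
Y = (0.00198 − j0.00138) S
|Y| = 0.00241 S → |Z| = 1/|Y| = 415 Ω, ∠Z = −∠Y = 34.8°
I = V/|Z| = 2.41 mA
P = VI cos φ = 1 × 0.00241 × cos(34.8°) = 1.98 mW

1.98 mW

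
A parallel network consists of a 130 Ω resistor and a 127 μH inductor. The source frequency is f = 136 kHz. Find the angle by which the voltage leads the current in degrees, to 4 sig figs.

50.15°

ω = 2πf = 854500 rad/s
X_L = ωL = 108.5 Ω
Parallel: admittances add. Y = 1/R + 1/(jωL)
Y = (0.007692 − j0.009215) S
|Y| = 0.01200 S → |Z| = 1/|Y| = 83.31 Ω, ∠Z = −∠Y = 50.15°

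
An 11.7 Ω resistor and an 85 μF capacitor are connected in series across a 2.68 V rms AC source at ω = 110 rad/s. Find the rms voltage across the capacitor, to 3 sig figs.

X_C = 1/(ωC) = 107 Ω
Z = 11.7 − j107 Ω
|Z| = √(11.7² + 107²) = 108 Ω
I = V/|Z| = 24.9 mA
V_C = I·|Z_C| = 0.0249 × 107 = 2.66 V

2.66 V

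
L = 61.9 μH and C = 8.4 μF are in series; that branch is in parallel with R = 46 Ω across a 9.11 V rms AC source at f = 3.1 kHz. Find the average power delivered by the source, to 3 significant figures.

1.80 W

ω = 2πf = 19480 rad/s
X_L = ωL = 1.21 Ω
X_C = 1/(ωC) = 6.11 Ω
Branch 1: Z₁ = R = 46.0 Ω
Branch 2 (series LC): Z₂ = j(X_L − X_C) = −j4.91 Ω
Parallel: Z = Z₁Z₂/(Z₁+Z₂), |Z| = 4.88 Ω, ∠Z = -83.9°
I = V/|Z| = 1.87 A
P = VI cos φ = 9.11 × 1.87 × cos(-83.9°) = 1.80 W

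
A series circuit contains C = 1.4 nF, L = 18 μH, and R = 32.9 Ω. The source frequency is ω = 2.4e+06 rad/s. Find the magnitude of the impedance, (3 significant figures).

257 Ω

X_L = ωL = 43.2 Ω
X_C = 1/(ωC) = 298 Ω
Net reactance X = X_L − X_C = -254 Ω
Z = 32.9 − j254 Ω
|Z| = √(32.9² + 254²) = 257 Ω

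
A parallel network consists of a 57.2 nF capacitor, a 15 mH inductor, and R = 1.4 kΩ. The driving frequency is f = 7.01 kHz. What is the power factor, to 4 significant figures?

ω = 2πf = 44050 rad/s
X_L = ωL = 660.7 Ω
X_C = 1/(ωC) = 396.9 Ω
Parallel: admittances add. Y = 1/R + 1/(jωL) + jωC
Y = (0.0007143 + j0.001006) S
|Y| = 0.001234 S → |Z| = 1/|Y| = 810.6 Ω, ∠Z = −∠Y = -54.62°
cos φ = cos(-54.62°) = 0.5790

0.5790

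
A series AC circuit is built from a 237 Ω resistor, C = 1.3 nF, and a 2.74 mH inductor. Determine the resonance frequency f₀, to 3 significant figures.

ω₀ = 1/√(LC) = 1/√(0.00274 × 1.3e-09) = 529900 rad/s
f₀ = ω₀/(2π) = 84.3 kHz

84.3 kHz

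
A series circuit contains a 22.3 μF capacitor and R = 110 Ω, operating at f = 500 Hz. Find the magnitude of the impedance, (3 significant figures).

ω = 2πf = 3142 rad/s
X_C = 1/(ωC) = 14.3 Ω
Z = 110 − j14.3 Ω
|Z| = √(110² + 14.3²) = 111 Ω

111 Ω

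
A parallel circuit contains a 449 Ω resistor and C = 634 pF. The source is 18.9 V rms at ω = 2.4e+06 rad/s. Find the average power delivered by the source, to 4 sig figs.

X_C = 1/(ωC) = 657.2 Ω
Parallel: admittances add. Y = 1/R + jωC
Y = (0.002227 + j0.001522) S
|Y| = 0.002697 S → |Z| = 1/|Y| = 370.7 Ω, ∠Z = −∠Y = -34.34°
I = V/|Z| = 50.98 mA
P = VI cos φ = 18.9 × 0.05098 × cos(-34.34°) = 795.6 mW

795.6 mW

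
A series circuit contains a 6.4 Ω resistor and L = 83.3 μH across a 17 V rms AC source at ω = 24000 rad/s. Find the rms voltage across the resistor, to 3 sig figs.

16.2 V

X_L = ωL = 2.00 Ω
Z = 6.40 + j2.00 Ω
|Z| = √(6.40² + 2.00²) = 6.70 Ω
I = V/|Z| = 2.54 A
V_R = I·|Z_R| = 2.54 × 6.40 = 16.2 V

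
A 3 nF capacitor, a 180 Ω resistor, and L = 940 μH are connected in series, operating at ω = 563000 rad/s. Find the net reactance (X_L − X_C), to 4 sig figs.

-62.85 Ω

X_L = ωL = 529.2 Ω
X_C = 1/(ωC) = 592.1 Ω
X = 529.2 − 592.1 = -62.85 Ω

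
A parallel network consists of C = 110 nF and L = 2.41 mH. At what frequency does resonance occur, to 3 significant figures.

9.77 kHz

ω₀ = 1/√(LC) = 1/√(0.00241 × 1.1e-07) = 61420 rad/s
f₀ = ω₀/(2π) = 9.77 kHz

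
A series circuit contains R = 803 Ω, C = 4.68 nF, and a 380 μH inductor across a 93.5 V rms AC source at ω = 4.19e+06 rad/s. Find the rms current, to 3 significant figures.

53.8 mA

X_L = ωL = 1590 Ω
X_C = 1/(ωC) = 51.0 Ω
Net reactance X = X_L − X_C = 1540 Ω
Z = 803 + j1540 Ω
|Z| = √(803² + 1540²) = 1740 Ω
I = V/|Z| = 93.5/1740 = 53.8 mA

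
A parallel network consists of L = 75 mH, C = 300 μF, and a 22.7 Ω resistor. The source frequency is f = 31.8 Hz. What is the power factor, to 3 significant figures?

ω = 2πf = 199.8 rad/s
X_L = ωL = 15.0 Ω
X_C = 1/(ωC) = 16.7 Ω
Parallel: admittances add. Y = 1/R + 1/(jωL) + jωC
Y = (0.0441 − j0.00679) S
|Y| = 0.0446 S → |Z| = 1/|Y| = 22.4 Ω, ∠Z = −∠Y = 8.76°
cos φ = cos(8.76°) = 0.988

0.988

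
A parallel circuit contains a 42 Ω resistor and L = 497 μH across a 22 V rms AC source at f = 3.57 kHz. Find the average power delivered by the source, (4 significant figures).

ω = 2πf = 22430 rad/s
X_L = ωL = 11.15 Ω
Parallel: admittances add. Y = 1/R + 1/(jωL)
Y = (0.02381 − j0.08970) S
|Y| = 0.09281 S → |Z| = 1/|Y| = 10.78 Ω, ∠Z = −∠Y = 75.13°
I = V/|Z| = 2.042 A
P = VI cos φ = 22 × 2.042 × cos(75.13°) = 11.52 W

11.52 W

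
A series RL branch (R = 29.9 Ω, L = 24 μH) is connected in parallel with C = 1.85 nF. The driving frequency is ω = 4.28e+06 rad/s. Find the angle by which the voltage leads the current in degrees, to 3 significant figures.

X_L = ωL = 103 Ω
X_C = 1/(ωC) = 126 Ω
Branch 1 (R+jX_L): Z₁ = 29.9 + j103 Ω, |Z₁| = 107 Ω
Branch 2 (−jX_C): Z₂ = −j126 Ω
Parallel: Z = Z₁Z₂/(Z₁+Z₂), |Z| = 355 Ω, ∠Z = 22.0°

22.0°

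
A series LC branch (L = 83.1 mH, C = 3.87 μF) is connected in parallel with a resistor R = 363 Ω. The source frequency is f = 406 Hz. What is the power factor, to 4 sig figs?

ω = 2πf = 2551 rad/s
X_L = ωL = 212.0 Ω
X_C = 1/(ωC) = 101.3 Ω
Branch 1: Z₁ = R = 363.0 Ω
Branch 2 (series LC): Z₂ = j(X_L − X_C) = j110.7 Ω
Parallel: Z = Z₁Z₂/(Z₁+Z₂), |Z| = 105.9 Ω, ∠Z = 73.04°
cos φ = cos(73.04°) = 0.2917

0.2917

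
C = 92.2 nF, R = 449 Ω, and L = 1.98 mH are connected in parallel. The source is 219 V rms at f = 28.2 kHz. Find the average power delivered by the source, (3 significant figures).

ω = 2πf = 177200 rad/s
X_L = ωL = 351 Ω
X_C = 1/(ωC) = 61.2 Ω
Parallel: admittances add. Y = 1/R + 1/(jωL) + jωC
Y = (0.00223 + j0.0135) S
|Y| = 0.0137 S → |Z| = 1/|Y| = 73.2 Ω, ∠Z = −∠Y = -80.6°
I = V/|Z| = 2.99 A
P = VI cos φ = 219 × 2.99 × cos(-80.6°) = 107 W

107 W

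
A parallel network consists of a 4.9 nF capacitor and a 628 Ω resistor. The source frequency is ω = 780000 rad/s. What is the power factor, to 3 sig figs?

X_C = 1/(ωC) = 262 Ω
Parallel: admittances add. Y = 1/R + jωC
Y = (0.00159 + j0.00382) S
|Y| = 0.00414 S → |Z| = 1/|Y| = 242 Ω, ∠Z = −∠Y = -67.4°
cos φ = cos(-67.4°) = 0.385

0.385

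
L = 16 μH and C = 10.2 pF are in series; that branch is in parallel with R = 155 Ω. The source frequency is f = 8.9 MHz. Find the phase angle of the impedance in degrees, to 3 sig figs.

ω = 2πf = 5.592e+07 rad/s
X_L = ωL = 895 Ω
X_C = 1/(ωC) = 1750 Ω
Branch 1: Z₁ = R = 155 Ω
Branch 2 (series LC): Z₂ = j(X_L − X_C) = −j858 Ω
Parallel: Z = Z₁Z₂/(Z₁+Z₂), |Z| = 153 Ω, ∠Z = -10.2°

-10.2°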